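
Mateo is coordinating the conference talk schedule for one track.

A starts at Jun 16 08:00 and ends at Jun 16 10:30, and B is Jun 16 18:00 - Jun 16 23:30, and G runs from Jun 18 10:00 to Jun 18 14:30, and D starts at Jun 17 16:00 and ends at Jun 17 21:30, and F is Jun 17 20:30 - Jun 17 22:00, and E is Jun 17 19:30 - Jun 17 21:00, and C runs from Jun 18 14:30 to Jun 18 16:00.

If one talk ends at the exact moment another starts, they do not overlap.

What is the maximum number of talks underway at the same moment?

Sweep the timeline, counting +1 at each start and −1 at each end (ends before starts at a tie):
Jun 16 08:00 start A → 1
Jun 16 10:30 end A → 0
Jun 16 18:00 start B → 1
Jun 16 23:30 end B → 0
Jun 17 16:00 start D → 1
Jun 17 19:30 start E → 2
Jun 17 20:30 start F → 3
Jun 17 21:00 end E → 2
Jun 17 21:30 end D → 1
Jun 17 22:00 end F → 0
Jun 18 10:00 start G → 1
Jun 18 14:30 end G → 0
Jun 18 14:30 start C → 1
Jun 18 16:00 end C → 0
Peak is 3, at Jun 17 20:30 (D, E, F).

3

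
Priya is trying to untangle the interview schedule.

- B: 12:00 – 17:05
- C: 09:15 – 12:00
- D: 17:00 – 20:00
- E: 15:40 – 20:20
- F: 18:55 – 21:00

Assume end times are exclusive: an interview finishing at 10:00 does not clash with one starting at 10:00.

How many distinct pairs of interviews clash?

5

Sorted by start: C, B, E, D, F.
B starts exactly when C ends (back-to-back, no overlap); C is clear from here.
E starts before B ends → B and E overlap.
D starts before B ends → B and D overlap.
F starts after B ends.
D starts before E ends → E and D overlap.
F starts before E ends → E and F overlap.
F starts before D ends → D and F overlap.
Overlapping pairs: B & D, B & E, D & E, D & F, E & F — 5 in total.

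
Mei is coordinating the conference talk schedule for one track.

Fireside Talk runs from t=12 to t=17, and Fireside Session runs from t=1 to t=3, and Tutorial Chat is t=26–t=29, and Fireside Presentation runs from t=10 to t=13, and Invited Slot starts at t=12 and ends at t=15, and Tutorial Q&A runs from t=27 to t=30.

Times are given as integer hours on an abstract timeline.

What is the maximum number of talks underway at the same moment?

3

Sweep the timeline, counting +1 at each start and −1 at each end (ends before starts at a tie):
t=1 start Fireside Session → 1
t=3 end Fireside Session → 0
t=10 start Fireside Presentation → 1
t=12 start Fireside Talk → 2
t=12 start Invited Slot → 3
t=13 end Fireside Presentation → 2
t=15 end Invited Slot → 1
t=17 end Fireside Talk → 0
t=26 start Tutorial Chat → 1
t=27 start Tutorial Q&A → 2
t=29 end Tutorial Chat → 1
t=30 end Tutorial Q&A → 0
Peak is 3, at t=12 (Fireside Presentation, Fireside Talk, Invited Slot).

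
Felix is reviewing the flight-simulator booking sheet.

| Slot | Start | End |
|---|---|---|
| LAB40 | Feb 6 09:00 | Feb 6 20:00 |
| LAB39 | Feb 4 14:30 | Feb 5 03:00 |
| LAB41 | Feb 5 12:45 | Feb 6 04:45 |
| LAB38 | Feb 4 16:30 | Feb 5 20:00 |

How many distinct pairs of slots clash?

2

Sorted by start: LAB39, LAB38, LAB41, LAB40.
LAB38 starts before LAB39 ends → LAB39 and LAB38 overlap.
LAB41 starts after LAB39 ends, so LAB39 has no further overlaps.
LAB41 starts before LAB38 ends → LAB38 and LAB41 overlap.
LAB40 starts after LAB38 ends.
LAB40 starts after LAB41 ends.
Overlapping pairs: LAB38 & LAB39, LAB38 & LAB41 — 2 in total.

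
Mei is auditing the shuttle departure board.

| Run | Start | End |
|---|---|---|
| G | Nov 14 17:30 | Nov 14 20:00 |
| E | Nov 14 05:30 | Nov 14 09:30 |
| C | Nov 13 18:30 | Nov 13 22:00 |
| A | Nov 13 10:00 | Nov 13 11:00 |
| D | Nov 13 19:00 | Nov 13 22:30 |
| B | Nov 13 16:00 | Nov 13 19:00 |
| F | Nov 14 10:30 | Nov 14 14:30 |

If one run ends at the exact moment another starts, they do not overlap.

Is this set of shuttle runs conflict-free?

Sorted by start: A, B, C, D, E, F, G.
B starts after A ends; A is clear from here.
C starts before B ends → B and C overlap.
That's a conflict, so the schedule is not conflict-free.

No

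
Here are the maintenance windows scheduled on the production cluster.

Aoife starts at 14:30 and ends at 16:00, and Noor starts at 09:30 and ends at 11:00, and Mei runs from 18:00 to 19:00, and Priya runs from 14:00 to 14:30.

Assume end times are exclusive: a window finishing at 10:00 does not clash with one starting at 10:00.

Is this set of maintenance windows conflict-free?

Yes

Two intervals overlap when each starts before the other ends.
Sorted by start: Noor, Priya, Aoife, Mei.
Priya starts after Noor ends; Noor is clear from here.
Aoife starts exactly when Priya ends (back-to-back, no overlap); Priya is clear from here.
Mei starts after Aoife ends.
Every pair is clear; the schedule has no overlaps.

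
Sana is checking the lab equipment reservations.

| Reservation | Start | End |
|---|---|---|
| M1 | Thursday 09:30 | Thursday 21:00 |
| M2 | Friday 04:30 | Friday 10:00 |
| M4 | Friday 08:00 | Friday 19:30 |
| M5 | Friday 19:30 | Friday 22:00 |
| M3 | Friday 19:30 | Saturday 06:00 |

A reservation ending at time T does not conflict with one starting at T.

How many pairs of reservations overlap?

Sorted by start: M1, M2, M4, M3, M5.
M2 starts after M1 ends; M1 is clear from here.
M4 starts before M2 ends → M2 and M4 overlap.
M3 starts after M2 ends; M2 is clear from here.
M3 starts exactly when M4 ends (back-to-back, no overlap); M4 is clear from here.
M5 starts before M3 ends → M3 and M5 overlap.
Overlapping pairs: M2 & M4, M3 & M5 — 2 in total.

2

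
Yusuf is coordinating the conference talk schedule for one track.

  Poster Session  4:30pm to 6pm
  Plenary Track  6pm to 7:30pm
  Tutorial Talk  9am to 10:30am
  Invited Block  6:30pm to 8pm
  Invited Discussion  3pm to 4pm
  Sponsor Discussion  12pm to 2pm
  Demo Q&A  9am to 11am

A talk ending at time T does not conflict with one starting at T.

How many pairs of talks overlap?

Sorted by start: Tutorial Talk, Demo Q&A, Sponsor Discussion, Invited Discussion, Poster Session, Plenary Track, Invited Block.
Demo Q&A starts before Tutorial Talk ends → Tutorial Talk and Demo Q&A overlap.
Sponsor Discussion starts after Tutorial Talk ends, so nothing later overlaps Tutorial Talk either.
Sponsor Discussion starts after Demo Q&A ends, so nothing later overlaps Demo Q&A either.
Invited Discussion starts after Sponsor Discussion ends, so nothing later overlaps Sponsor Discussion either.
Poster Session starts after Invited Discussion ends, so nothing later overlaps Invited Discussion either.
Plenary Track starts exactly when Poster Session ends (back-to-back, no overlap), so nothing later overlaps Poster Session either.
Invited Block starts before Plenary Track ends → Plenary Track and Invited Block overlap.
Overlapping pairs: Demo Q&A & Tutorial Talk, Invited Block & Plenary Track — 2 in total.

2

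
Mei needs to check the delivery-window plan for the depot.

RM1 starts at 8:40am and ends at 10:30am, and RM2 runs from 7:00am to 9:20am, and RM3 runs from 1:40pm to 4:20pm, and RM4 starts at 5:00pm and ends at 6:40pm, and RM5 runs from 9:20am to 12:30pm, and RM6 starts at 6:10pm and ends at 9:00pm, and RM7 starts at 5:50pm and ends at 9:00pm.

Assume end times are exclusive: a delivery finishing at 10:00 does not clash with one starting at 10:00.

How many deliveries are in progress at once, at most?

Walk through starts and ends in time order (an end at T is processed before a start at T):
7:00am start RM2 → 1
8:40am start RM1 → 2
9:20am end RM2 → 1
9:20am start RM5 → 2
10:30am end RM1 → 1
12:30pm end RM5 → 0
1:40pm start RM3 → 1
4:20pm end RM3 → 0
5:00pm start RM4 → 1
5:50pm start RM7 → 2
6:10pm start RM6 → 3
6:40pm end RM4 → 2
9:00pm end RM6 → 1
9:00pm end RM7 → 0
Peak is 3, at 6:10pm (RM4, RM6, RM7).

3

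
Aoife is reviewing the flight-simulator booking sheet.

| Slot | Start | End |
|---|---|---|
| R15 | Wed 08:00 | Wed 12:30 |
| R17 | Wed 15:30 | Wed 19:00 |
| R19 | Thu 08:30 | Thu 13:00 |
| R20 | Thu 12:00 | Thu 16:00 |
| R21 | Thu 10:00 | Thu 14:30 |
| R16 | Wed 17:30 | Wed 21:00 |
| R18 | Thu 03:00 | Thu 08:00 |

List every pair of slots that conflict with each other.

Sorted by start: R15, R17, R16, R18, R19, R21, R20.
R17 starts after R15 ends, so R15 has no further overlaps.
R16 starts before R17 ends → R17 and R16 overlap.
R18 starts after R17 ends, so R17 has no further overlaps.
R18 starts after R16 ends, so R16 has no further overlaps.
R19 starts after R18 ends, so R18 has no further overlaps.
R21 starts before R19 ends → R19 and R21 overlap.
R20 starts before R19 ends → R19 and R20 overlap.
R20 starts before R21 ends → R21 and R20 overlap.

R16 & R17, R19 & R20, R19 & R21, R20 & R21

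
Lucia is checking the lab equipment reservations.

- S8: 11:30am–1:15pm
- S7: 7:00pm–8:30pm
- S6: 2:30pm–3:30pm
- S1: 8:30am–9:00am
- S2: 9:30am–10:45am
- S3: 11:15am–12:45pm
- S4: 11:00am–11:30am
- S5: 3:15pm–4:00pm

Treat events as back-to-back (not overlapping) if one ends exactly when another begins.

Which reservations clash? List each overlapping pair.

Sorted by start: S1, S2, S4, S3, S8, S6, S5, S7.
S2 starts after S1 ends, so nothing later overlaps S1 either.
S4 starts after S2 ends, so nothing later overlaps S2 either.
S3 starts before S4 ends → S4 and S3 overlap.
S8 starts exactly when S4 ends (back-to-back, no overlap), so nothing later overlaps S4 either.
S8 starts before S3 ends → S3 and S8 overlap.
S6 starts after S3 ends, so nothing later overlaps S3 either.
S6 starts after S8 ends, so nothing later overlaps S8 either.
S5 starts before S6 ends → S6 and S5 overlap.
S7 starts after S6 ends.
S7 starts after S5 ends.

S3 & S4, S3 & S8, S5 & S6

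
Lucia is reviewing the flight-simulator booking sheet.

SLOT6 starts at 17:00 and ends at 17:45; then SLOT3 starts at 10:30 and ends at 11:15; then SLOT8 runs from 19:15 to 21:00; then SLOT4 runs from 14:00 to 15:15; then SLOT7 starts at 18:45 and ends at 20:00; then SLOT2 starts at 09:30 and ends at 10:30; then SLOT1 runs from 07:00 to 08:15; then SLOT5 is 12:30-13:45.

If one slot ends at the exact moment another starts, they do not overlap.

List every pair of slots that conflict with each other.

SLOT7 & SLOT8

Check each pair: they overlap iff neither finishes before the other starts.
Sorted by start: SLOT1, SLOT2, SLOT3, SLOT5, SLOT4, SLOT6, SLOT7, SLOT8.
SLOT2 starts after SLOT1 ends, so SLOT1 has no further overlaps.
SLOT3 starts exactly when SLOT2 ends (back-to-back, no overlap), so SLOT2 has no further overlaps.
SLOT5 starts after SLOT3 ends, so SLOT3 has no further overlaps.
SLOT4 starts after SLOT5 ends, so SLOT5 has no further overlaps.
SLOT6 starts after SLOT4 ends, so SLOT4 has no further overlaps.
SLOT7 starts after SLOT6 ends, so SLOT6 has no further overlaps.
SLOT8 starts before SLOT7 ends → SLOT7 and SLOT8 overlap.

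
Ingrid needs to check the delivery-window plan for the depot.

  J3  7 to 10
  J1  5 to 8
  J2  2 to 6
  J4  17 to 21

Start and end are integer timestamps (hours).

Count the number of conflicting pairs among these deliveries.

Check each pair: they overlap iff neither finishes before the other starts.
Sorted by start: J2, J1, J3, J4.
J1 starts before J2 ends → J2 and J1 overlap.
J3 starts after J2 ends, so nothing later overlaps J2 either.
J3 starts before J1 ends → J1 and J3 overlap.
J4 starts after J1 ends.
J4 starts after J3 ends.
Overlapping pairs: J1 & J2, J1 & J3 — 2 in total.

2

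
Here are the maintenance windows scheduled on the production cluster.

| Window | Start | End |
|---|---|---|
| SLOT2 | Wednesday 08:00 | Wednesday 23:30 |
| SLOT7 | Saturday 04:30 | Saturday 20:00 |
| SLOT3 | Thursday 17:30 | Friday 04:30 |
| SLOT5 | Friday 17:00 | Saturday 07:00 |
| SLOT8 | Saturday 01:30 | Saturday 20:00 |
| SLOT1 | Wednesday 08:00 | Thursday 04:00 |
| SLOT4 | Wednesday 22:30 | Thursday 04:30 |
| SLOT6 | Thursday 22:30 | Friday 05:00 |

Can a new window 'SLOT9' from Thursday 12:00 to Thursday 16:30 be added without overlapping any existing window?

Yes — the slot is free

SLOT1: ends Thursday 04:00 at or before SLOT9 starts Thursday 12:00 → clear.
SLOT2: ends Wednesday 23:30 at or before SLOT9 starts Thursday 12:00 → clear.
SLOT4: ends Thursday 04:30 at or before SLOT9 starts Thursday 12:00 → clear.
SLOT3: starts Thursday 17:30 at or after SLOT9 ends Thursday 16:30 → clear.
SLOT6: starts Thursday 22:30 at or after SLOT9 ends Thursday 16:30 → clear.
SLOT5: starts Friday 17:00 at or after SLOT9 ends Thursday 16:30 → clear.
SLOT8: starts Saturday 01:30 at or after SLOT9 ends Thursday 16:30 → clear.
SLOT7: starts Saturday 04:30 at or after SLOT9 ends Thursday 16:30 → clear.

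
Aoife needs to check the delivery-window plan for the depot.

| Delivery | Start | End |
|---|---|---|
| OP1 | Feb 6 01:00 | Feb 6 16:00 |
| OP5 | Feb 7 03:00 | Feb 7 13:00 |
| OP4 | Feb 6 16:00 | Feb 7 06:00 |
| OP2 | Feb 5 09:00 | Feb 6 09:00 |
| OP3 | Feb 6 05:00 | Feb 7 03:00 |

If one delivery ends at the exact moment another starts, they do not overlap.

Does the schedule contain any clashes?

Sorted by start: OP2, OP1, OP3, OP4, OP5.
OP1 starts before OP2 ends → OP2 and OP1 overlap.
That's a conflict, so the schedule is not conflict-free.

Yes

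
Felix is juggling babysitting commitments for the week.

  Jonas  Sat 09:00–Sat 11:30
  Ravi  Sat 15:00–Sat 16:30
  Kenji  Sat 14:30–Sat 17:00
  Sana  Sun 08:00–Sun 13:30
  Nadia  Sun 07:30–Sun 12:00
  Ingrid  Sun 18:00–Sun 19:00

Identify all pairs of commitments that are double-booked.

Sorted by start: Jonas, Kenji, Ravi, Nadia, Sana, Ingrid.
Kenji starts after Jonas ends; Jonas is clear from here.
Ravi starts before Kenji ends → Kenji and Ravi overlap.
Nadia starts after Kenji ends; Kenji is clear from here.
Nadia starts after Ravi ends; Ravi is clear from here.
Sana starts before Nadia ends → Nadia and Sana overlap.
Ingrid starts after Nadia ends.
Ingrid starts after Sana ends.

Kenji & Ravi, Nadia & Sana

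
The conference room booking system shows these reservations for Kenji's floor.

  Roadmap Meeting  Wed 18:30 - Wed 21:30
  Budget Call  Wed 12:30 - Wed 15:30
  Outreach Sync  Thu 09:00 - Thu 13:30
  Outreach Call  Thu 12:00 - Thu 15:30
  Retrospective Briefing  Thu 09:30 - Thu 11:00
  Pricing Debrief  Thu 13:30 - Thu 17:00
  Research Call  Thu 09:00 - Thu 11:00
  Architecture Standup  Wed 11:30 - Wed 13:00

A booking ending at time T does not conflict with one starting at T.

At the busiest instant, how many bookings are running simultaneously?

Sweep the timeline, counting +1 at each start and −1 at each end (ends before starts at a tie):
Wed 11:30 start Architecture Standup → 1
Wed 12:30 start Budget Call → 2
Wed 13:00 end Architecture Standup → 1
Wed 15:30 end Budget Call → 0
Wed 18:30 start Roadmap Meeting → 1
Wed 21:30 end Roadmap Meeting → 0
Thu 09:00 start Outreach Sync → 1
Thu 09:00 start Research Call → 2
Thu 09:30 start Retrospective Briefing → 3
Thu 11:00 end Research Call → 2
Thu 11:00 end Retrospective Briefing → 1
Thu 12:00 start Outreach Call → 2
Thu 13:30 end Outreach Sync → 1
Thu 13:30 start Pricing Debrief → 2
Thu 15:30 end Outreach Call → 1
Thu 17:00 end Pricing Debrief → 0
Peak is 3, at Thu 09:30 (Outreach Sync, Research Call, Retrospective Briefing).

3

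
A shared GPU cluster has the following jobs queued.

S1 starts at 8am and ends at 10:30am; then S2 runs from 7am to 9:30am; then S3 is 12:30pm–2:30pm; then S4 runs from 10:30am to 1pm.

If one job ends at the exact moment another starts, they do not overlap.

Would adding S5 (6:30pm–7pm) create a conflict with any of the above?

S2: ends 9:30am at or before S5 starts 6:30pm → clear.
S1: ends 10:30am at or before S5 starts 6:30pm → clear.
S4: ends 1pm at or before S5 starts 6:30pm → clear.
S3: ends 2:30pm at or before S5 starts 6:30pm → clear.

No — it doesn't clash with anything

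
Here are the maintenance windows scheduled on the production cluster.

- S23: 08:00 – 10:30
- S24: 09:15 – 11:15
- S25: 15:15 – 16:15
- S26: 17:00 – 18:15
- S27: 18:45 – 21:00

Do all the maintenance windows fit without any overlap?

Sorted by start: S23, S24, S25, S26, S27.
S24 starts before S23 ends → S23 and S24 overlap.
That's a conflict, so the schedule is not conflict-free.

No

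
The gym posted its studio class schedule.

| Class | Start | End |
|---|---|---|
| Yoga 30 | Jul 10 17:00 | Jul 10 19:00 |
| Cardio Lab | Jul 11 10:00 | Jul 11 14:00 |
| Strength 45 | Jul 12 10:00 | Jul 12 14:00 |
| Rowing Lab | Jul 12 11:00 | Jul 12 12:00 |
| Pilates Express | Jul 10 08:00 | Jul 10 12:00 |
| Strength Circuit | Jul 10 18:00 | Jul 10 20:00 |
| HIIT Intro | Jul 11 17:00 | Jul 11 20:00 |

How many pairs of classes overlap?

Sorted by start: Pilates Express, Yoga 30, Strength Circuit, Cardio Lab, HIIT Intro, Strength 45, Rowing Lab.
Yoga 30 starts after Pilates Express ends; Pilates Express is clear from here.
Strength Circuit starts before Yoga 30 ends → Yoga 30 and Strength Circuit overlap.
Cardio Lab starts after Yoga 30 ends; Yoga 30 is clear from here.
Cardio Lab starts after Strength Circuit ends; Strength Circuit is clear from here.
HIIT Intro starts after Cardio Lab ends; Cardio Lab is clear from here.
Strength 45 starts after HIIT Intro ends; HIIT Intro is clear from here.
Rowing Lab starts before Strength 45 ends → Strength 45 and Rowing Lab overlap.
Overlapping pairs: Rowing Lab & Strength 45, Strength Circuit & Yoga 30 — 2 in total.

2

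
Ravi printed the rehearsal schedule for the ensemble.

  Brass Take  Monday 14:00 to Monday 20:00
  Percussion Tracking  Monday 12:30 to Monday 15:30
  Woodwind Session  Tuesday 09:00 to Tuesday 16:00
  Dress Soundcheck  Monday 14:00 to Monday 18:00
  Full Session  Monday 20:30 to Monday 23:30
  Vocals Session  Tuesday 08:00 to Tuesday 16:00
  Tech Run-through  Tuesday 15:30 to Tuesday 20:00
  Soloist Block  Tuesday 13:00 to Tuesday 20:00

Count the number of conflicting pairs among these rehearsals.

Sorted by start: Percussion Tracking, Brass Take, Dress Soundcheck, Full Session, Vocals Session, Woodwind Session, Soloist Block, Tech Run-through.
Brass Take starts before Percussion Tracking ends → Percussion Tracking and Brass Take overlap.
Dress Soundcheck starts before Percussion Tracking ends → Percussion Tracking and Dress Soundcheck overlap.
Full Session starts after Percussion Tracking ends; Percussion Tracking is clear from here.
Dress Soundcheck starts before Brass Take ends → Brass Take and Dress Soundcheck overlap.
Full Session starts after Brass Take ends; Brass Take is clear from here.
Full Session starts after Dress Soundcheck ends; Dress Soundcheck is clear from here.
Vocals Session starts after Full Session ends; Full Session is clear from here.
Woodwind Session starts before Vocals Session ends → Vocals Session and Woodwind Session overlap.
Soloist Block starts before Vocals Session ends → Vocals Session and Soloist Block overlap.
Tech Run-through starts before Vocals Session ends → Vocals Session and Tech Run-through overlap.
Soloist Block starts before Woodwind Session ends → Woodwind Session and Soloist Block overlap.
Tech Run-through starts before Woodwind Session ends → Woodwind Session and Tech Run-through overlap.
Tech Run-through starts before Soloist Block ends → Soloist Block and Tech Run-through overlap.
Overlapping pairs: Brass Take & Dress Soundcheck, Brass Take & Percussion Tracking, Dress Soundcheck & Percussion Tracking, Soloist Block & Tech Run-through, Soloist Block & Vocals Session, Soloist Block & Woodwind Session, Tech Run-through & Vocals Session, Tech Run-through & Woodwind Session, Vocals Session & Woodwind Session — 9 in total.

9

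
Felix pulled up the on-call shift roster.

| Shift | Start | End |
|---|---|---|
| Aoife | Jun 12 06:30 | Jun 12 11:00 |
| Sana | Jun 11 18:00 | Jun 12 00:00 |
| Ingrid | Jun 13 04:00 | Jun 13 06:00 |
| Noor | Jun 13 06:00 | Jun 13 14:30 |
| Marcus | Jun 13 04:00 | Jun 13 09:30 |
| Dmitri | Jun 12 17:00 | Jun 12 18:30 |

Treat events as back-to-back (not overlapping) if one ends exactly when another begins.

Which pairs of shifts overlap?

Sorted by start: Sana, Aoife, Dmitri, Ingrid, Marcus, Noor.
Aoife starts after Sana ends; Sana is clear from here.
Dmitri starts after Aoife ends; Aoife is clear from here.
Ingrid starts after Dmitri ends; Dmitri is clear from here.
Marcus starts before Ingrid ends → Ingrid and Marcus overlap.
Noor starts exactly when Ingrid ends (back-to-back, no overlap).
Noor starts before Marcus ends → Marcus and Noor overlap.

Ingrid & Marcus, Marcus & Noor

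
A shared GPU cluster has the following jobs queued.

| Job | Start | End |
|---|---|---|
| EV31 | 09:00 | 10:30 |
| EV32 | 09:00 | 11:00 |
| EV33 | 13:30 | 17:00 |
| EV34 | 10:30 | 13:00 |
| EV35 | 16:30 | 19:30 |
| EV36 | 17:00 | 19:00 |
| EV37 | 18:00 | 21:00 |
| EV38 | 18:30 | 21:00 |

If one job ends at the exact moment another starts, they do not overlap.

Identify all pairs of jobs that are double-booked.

Sorted by start: EV31, EV32, EV34, EV33, EV35, EV36, EV37, EV38.
EV32 starts before EV31 ends → EV31 and EV32 overlap.
EV34 starts exactly when EV31 ends (back-to-back, no overlap), so nothing later overlaps EV31 either.
EV34 starts before EV32 ends → EV32 and EV34 overlap.
EV33 starts after EV32 ends, so nothing later overlaps EV32 either.
EV33 starts after EV34 ends, so nothing later overlaps EV34 either.
EV35 starts before EV33 ends → EV33 and EV35 overlap.
EV36 starts exactly when EV33 ends (back-to-back, no overlap), so nothing later overlaps EV33 either.
EV36 starts before EV35 ends → EV35 and EV36 overlap.
EV37 starts before EV35 ends → EV35 and EV37 overlap.
EV38 starts before EV35 ends → EV35 and EV38 overlap.
EV37 starts before EV36 ends → EV36 and EV37 overlap.
EV38 starts before EV36 ends → EV36 and EV38 overlap.
EV38 starts before EV37 ends → EV37 and EV38 overlap.

EV31 & EV32, EV32 & EV34, EV33 & EV35, EV35 & EV36, EV35 & EV37, EV35 & EV38, EV36 & EV37, EV36 & EV38, EV37 & EV38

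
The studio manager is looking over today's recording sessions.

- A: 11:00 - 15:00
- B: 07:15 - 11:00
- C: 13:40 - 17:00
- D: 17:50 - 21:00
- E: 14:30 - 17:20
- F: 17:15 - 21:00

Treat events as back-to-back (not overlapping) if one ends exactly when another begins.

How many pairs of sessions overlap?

Sorted by start: B, A, C, E, F, D.
A starts exactly when B ends (back-to-back, no overlap); B is clear from here.
C starts before A ends → A and C overlap.
E starts before A ends → A and E overlap.
F starts after A ends; A is clear from here.
E starts before C ends → C and E overlap.
F starts after C ends; C is clear from here.
F starts before E ends → E and F overlap.
D starts after E ends.
D starts before F ends → F and D overlap.
Overlapping pairs: A & C, A & E, C & E, D & F, E & F — 5 in total.

5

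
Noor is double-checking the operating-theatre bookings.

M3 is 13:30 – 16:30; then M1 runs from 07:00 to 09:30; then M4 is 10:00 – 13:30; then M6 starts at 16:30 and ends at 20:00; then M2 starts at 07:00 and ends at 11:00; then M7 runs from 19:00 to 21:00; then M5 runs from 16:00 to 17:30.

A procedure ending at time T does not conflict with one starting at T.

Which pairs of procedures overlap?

Sorted by start: M1, M2, M4, M3, M5, M6, M7.
M2 starts before M1 ends → M1 and M2 overlap.
M4 starts after M1 ends, so M1 has no further overlaps.
M4 starts before M2 ends → M2 and M4 overlap.
M3 starts after M2 ends, so M2 has no further overlaps.
M3 starts exactly when M4 ends (back-to-back, no overlap), so M4 has no further overlaps.
M5 starts before M3 ends → M3 and M5 overlap.
M6 starts exactly when M3 ends (back-to-back, no overlap), so M3 has no further overlaps.
M6 starts before M5 ends → M5 and M6 overlap.
M7 starts after M5 ends.
M7 starts before M6 ends → M6 and M7 overlap.

M1 & M2, M2 & M4, M3 & M5, M5 & M6, M6 & M7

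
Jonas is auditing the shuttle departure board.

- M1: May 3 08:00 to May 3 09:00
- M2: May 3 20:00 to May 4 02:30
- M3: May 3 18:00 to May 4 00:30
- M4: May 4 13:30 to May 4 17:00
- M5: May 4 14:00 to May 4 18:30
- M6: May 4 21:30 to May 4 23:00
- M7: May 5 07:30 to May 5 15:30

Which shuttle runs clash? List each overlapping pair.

M2 & M3, M4 & M5

Check each pair: they overlap iff neither finishes before the other starts.
Sorted by start: M1, M3, M2, M4, M5, M6, M7.
M3 starts after M1 ends; M1 is clear from here.
M2 starts before M3 ends → M3 and M2 overlap.
M4 starts after M3 ends; M3 is clear from here.
M4 starts after M2 ends; M2 is clear from here.
M5 starts before M4 ends → M4 and M5 overlap.
M6 starts after M4 ends; M4 is clear from here.
M6 starts after M5 ends; M5 is clear from here.
M7 starts after M6 ends.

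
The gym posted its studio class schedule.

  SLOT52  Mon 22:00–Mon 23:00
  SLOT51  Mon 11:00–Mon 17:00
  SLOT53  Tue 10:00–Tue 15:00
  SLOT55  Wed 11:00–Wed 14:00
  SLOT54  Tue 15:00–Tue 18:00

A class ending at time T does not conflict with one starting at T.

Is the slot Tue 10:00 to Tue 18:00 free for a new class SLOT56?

No — it overlaps SLOT53, SLOT54

SLOT51: ends Mon 17:00 at or before SLOT56 starts Tue 10:00 → clear.
SLOT52: ends Mon 23:00 at or before SLOT56 starts Tue 10:00 → clear.
SLOT53: starts Tue 10:00 before SLOT56 ends Tue 18:00, and ends Tue 15:00 after SLOT56 starts Tue 10:00 → overlap.
SLOT54: starts Tue 15:00 before SLOT56 ends Tue 18:00, and ends Tue 18:00 after SLOT56 starts Tue 10:00 → overlap.
SLOT55: starts Wed 11:00 at or after SLOT56 ends Tue 18:00 → clear.
SLOT56 overlaps SLOT53, SLOT54.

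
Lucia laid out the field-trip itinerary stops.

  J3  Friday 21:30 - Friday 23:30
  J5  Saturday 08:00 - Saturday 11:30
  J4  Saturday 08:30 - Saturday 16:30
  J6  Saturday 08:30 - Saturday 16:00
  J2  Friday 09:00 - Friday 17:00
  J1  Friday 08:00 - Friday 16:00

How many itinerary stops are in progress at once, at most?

Walk through starts and ends in time order (an end at T is processed before a start at T):
Friday 08:00 start J1 → 1
Friday 09:00 start J2 → 2
Friday 16:00 end J1 → 1
Friday 17:00 end J2 → 0
Friday 21:30 start J3 → 1
Friday 23:30 end J3 → 0
Saturday 08:00 start J5 → 1
Saturday 08:30 start J4 → 2
Saturday 08:30 start J6 → 3
Saturday 11:30 end J5 → 2
Saturday 16:00 end J6 → 1
Saturday 16:30 end J4 → 0
Peak is 3, at Saturday 08:30 (J4, J5, J6).

3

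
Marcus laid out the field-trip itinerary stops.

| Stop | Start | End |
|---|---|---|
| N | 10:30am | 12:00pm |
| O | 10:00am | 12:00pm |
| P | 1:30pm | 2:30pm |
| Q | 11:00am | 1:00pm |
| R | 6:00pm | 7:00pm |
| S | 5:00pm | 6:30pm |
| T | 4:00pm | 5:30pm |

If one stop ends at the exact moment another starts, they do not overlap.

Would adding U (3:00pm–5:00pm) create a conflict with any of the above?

O: ends 12:00pm at or before U starts 3:00pm → clear.
N: ends 12:00pm at or before U starts 3:00pm → clear.
Q: ends 1:00pm at or before U starts 3:00pm → clear.
P: ends 2:30pm at or before U starts 3:00pm → clear.
T: starts 4:00pm before U ends 5:00pm, and ends 5:30pm after U starts 3:00pm → overlap.
S: starts 5:00pm at or after U ends 5:00pm → clear.
R: starts 6:00pm at or after U ends 5:00pm → clear.
U overlaps T.

Yes — it overlaps T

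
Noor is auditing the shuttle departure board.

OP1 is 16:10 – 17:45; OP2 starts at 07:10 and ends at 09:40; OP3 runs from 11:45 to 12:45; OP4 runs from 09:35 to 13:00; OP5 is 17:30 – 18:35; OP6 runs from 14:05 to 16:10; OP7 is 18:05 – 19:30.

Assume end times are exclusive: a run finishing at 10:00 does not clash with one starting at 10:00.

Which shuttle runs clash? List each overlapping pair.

OP1 & OP5, OP2 & OP4, OP3 & OP4, OP5 & OP7

Sorted by start: OP2, OP4, OP3, OP6, OP1, OP5, OP7.
OP4 starts before OP2 ends → OP2 and OP4 overlap.
OP3 starts after OP2 ends; OP2 is clear from here.
OP3 starts before OP4 ends → OP4 and OP3 overlap.
OP6 starts after OP4 ends; OP4 is clear from here.
OP6 starts after OP3 ends; OP3 is clear from here.
OP1 starts exactly when OP6 ends (back-to-back, no overlap); OP6 is clear from here.
OP5 starts before OP1 ends → OP1 and OP5 overlap.
OP7 starts after OP1 ends.
OP7 starts before OP5 ends → OP5 and OP7 overlap.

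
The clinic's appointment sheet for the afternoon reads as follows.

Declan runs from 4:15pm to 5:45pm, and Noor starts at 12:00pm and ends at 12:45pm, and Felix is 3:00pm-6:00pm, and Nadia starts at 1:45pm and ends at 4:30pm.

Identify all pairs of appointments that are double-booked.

Two intervals overlap when each starts before the other ends.
Sorted by start: Noor, Nadia, Felix, Declan.
Nadia starts after Noor ends, so Noor has no further overlaps.
Felix starts before Nadia ends → Nadia and Felix overlap.
Declan starts before Nadia ends → Nadia and Declan overlap.
Declan starts before Felix ends → Felix and Declan overlap.

Declan & Felix, Declan & Nadia, Felix & Nadia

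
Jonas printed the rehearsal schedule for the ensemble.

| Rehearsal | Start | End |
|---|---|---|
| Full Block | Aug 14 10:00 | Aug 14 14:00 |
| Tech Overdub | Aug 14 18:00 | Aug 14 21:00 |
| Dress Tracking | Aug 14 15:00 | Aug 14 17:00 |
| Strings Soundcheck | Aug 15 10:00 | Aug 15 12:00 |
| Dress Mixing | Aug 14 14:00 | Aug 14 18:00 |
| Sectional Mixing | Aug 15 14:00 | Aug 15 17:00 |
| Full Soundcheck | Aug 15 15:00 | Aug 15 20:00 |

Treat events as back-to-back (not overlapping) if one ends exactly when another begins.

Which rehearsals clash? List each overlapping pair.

Sorted by start: Full Block, Dress Mixing, Dress Tracking, Tech Overdub, Strings Soundcheck, Sectional Mixing, Full Soundcheck.
Dress Mixing starts exactly when Full Block ends (back-to-back, no overlap), so nothing later overlaps Full Block either.
Dress Tracking starts before Dress Mixing ends → Dress Mixing and Dress Tracking overlap.
Tech Overdub starts exactly when Dress Mixing ends (back-to-back, no overlap), so nothing later overlaps Dress Mixing either.
Tech Overdub starts after Dress Tracking ends, so nothing later overlaps Dress Tracking either.
Strings Soundcheck starts after Tech Overdub ends, so nothing later overlaps Tech Overdub either.
Sectional Mixing starts after Strings Soundcheck ends, so nothing later overlaps Strings Soundcheck either.
Full Soundcheck starts before Sectional Mixing ends → Sectional Mixing and Full Soundcheck overlap.

Dress Mixing & Dress Tracking, Full Soundcheck & Sectional Mixing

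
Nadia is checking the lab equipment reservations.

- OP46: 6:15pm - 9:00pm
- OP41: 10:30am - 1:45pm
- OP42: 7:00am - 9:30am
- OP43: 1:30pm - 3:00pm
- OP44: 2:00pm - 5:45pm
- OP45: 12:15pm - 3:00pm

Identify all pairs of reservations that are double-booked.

Sorted by start: OP42, OP41, OP45, OP43, OP44, OP46.
OP41 starts after OP42 ends, so OP42 has no further overlaps.
OP45 starts before OP41 ends → OP41 and OP45 overlap.
OP43 starts before OP41 ends → OP41 and OP43 overlap.
OP44 starts after OP41 ends, so OP41 has no further overlaps.
OP43 starts before OP45 ends → OP45 and OP43 overlap.
OP44 starts before OP45 ends → OP45 and OP44 overlap.
OP46 starts after OP45 ends.
OP44 starts before OP43 ends → OP43 and OP44 overlap.
OP46 starts after OP43 ends.
OP46 starts after OP44 ends.

OP41 & OP43, OP41 & OP45, OP43 & OP44, OP43 & OP45, OP44 & OP45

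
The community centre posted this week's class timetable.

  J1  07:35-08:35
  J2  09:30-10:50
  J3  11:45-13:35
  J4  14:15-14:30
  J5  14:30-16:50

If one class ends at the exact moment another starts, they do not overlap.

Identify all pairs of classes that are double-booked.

none

Sorted by start: J1, J2, J3, J4, J5.
J2 starts after J1 ends; J1 is clear from here.
J3 starts after J2 ends; J2 is clear from here.
J4 starts after J3 ends; J3 is clear from here.
J5 starts exactly when J4 ends (back-to-back, no overlap).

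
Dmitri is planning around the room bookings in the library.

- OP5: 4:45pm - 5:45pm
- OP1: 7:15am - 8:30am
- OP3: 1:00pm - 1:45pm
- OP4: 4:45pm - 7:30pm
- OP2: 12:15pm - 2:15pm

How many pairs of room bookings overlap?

Check each pair: they overlap iff neither finishes before the other starts.
Sorted by start: OP1, OP2, OP3, OP4, OP5.
OP2 starts after OP1 ends, so nothing later overlaps OP1 either.
OP3 starts before OP2 ends → OP2 and OP3 overlap.
OP4 starts after OP2 ends, so nothing later overlaps OP2 either.
OP4 starts after OP3 ends, so nothing later overlaps OP3 either.
OP5 starts before OP4 ends → OP4 and OP5 overlap.
Overlapping pairs: OP2 & OP3, OP4 & OP5 — 2 in total.

2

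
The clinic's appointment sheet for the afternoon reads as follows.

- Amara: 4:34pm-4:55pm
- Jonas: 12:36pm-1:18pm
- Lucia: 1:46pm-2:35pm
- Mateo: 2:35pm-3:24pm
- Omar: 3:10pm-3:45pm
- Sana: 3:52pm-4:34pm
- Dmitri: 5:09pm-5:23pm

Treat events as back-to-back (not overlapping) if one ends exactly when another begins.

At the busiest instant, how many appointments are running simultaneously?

2

Sort all start/end points and keep a running count:
12:36pm start Jonas → 1
1:18pm end Jonas → 0
1:46pm start Lucia → 1
2:35pm end Lucia → 0
2:35pm start Mateo → 1
3:10pm start Omar → 2
3:24pm end Mateo → 1
3:45pm end Omar → 0
3:52pm start Sana → 1
4:34pm end Sana → 0
4:34pm start Amara → 1
4:55pm end Amara → 0
5:09pm start Dmitri → 1
5:23pm end Dmitri → 0
Peak is 2, at 3:10pm (Mateo, Omar).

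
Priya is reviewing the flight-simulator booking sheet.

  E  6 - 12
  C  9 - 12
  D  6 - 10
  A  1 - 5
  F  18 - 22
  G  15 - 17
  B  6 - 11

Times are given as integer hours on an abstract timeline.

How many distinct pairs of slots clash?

6

Sorted by start: A, B, D, E, C, G, F.
B starts after A ends; A is clear from here.
D starts before B ends → B and D overlap.
E starts before B ends → B and E overlap.
C starts before B ends → B and C overlap.
G starts after B ends; B is clear from here.
E starts before D ends → D and E overlap.
C starts before D ends → D and C overlap.
G starts after D ends; D is clear from here.
C starts before E ends → E and C overlap.
G starts after E ends; E is clear from here.
G starts after C ends; C is clear from here.
F starts after G ends.
Overlapping pairs: B & C, B & D, B & E, C & D, C & E, D & E — 6 in total.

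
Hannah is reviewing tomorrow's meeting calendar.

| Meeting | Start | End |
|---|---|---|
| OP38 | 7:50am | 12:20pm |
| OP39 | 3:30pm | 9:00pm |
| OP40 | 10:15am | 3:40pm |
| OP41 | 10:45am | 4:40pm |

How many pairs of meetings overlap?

5

Sorted by start: OP38, OP40, OP41, OP39.
OP40 starts before OP38 ends → OP38 and OP40 overlap.
OP41 starts before OP38 ends → OP38 and OP41 overlap.
OP39 starts after OP38 ends.
OP41 starts before OP40 ends → OP40 and OP41 overlap.
OP39 starts before OP40 ends → OP40 and OP39 overlap.
OP39 starts before OP41 ends → OP41 and OP39 overlap.
Overlapping pairs: OP38 & OP40, OP38 & OP41, OP39 & OP40, OP39 & OP41, OP40 & OP41 — 5 in total.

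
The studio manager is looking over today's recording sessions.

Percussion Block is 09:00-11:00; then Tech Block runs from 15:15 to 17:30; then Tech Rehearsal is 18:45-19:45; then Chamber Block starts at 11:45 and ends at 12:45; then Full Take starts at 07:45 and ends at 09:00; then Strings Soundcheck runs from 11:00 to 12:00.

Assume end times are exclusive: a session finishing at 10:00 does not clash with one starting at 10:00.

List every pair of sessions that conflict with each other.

Sorted by start: Full Take, Percussion Block, Strings Soundcheck, Chamber Block, Tech Block, Tech Rehearsal.
Percussion Block starts exactly when Full Take ends (back-to-back, no overlap), so nothing later overlaps Full Take either.
Strings Soundcheck starts exactly when Percussion Block ends (back-to-back, no overlap), so nothing later overlaps Percussion Block either.
Chamber Block starts before Strings Soundcheck ends → Strings Soundcheck and Chamber Block overlap.
Tech Block starts after Strings Soundcheck ends, so nothing later overlaps Strings Soundcheck either.
Tech Block starts after Chamber Block ends, so nothing later overlaps Chamber Block either.
Tech Rehearsal starts after Tech Block ends.

Chamber Block & Strings Soundcheck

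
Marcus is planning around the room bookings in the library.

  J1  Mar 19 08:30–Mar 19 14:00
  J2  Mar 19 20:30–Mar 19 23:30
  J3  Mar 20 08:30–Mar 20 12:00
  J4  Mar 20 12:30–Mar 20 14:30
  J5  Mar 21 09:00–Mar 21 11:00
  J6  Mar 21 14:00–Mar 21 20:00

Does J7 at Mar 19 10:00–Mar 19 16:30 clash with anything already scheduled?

J1: starts Mar 19 08:30 before J7 ends Mar 19 16:30, and ends Mar 19 14:00 after J7 starts Mar 19 10:00 → overlap.
J2: starts Mar 19 20:30 at or after J7 ends Mar 19 16:30 → clear.
J3: starts Mar 20 08:30 at or after J7 ends Mar 19 16:30 → clear.
J4: starts Mar 20 12:30 at or after J7 ends Mar 19 16:30 → clear.
J5: starts Mar 21 09:00 at or after J7 ends Mar 19 16:30 → clear.
J6: starts Mar 21 14:00 at or after J7 ends Mar 19 16:30 → clear.
J7 overlaps J1.

Yes — it overlaps J1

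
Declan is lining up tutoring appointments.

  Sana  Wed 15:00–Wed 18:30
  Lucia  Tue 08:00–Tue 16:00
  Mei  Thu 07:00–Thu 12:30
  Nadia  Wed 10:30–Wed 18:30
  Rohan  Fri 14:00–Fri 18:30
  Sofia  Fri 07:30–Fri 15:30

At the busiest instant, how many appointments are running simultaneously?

Sweep the timeline, counting +1 at each start and −1 at each end (ends before starts at a tie):
Tue 08:00 start Lucia → 1
Tue 16:00 end Lucia → 0
Wed 10:30 start Nadia → 1
Wed 15:00 start Sana → 2
Wed 18:30 end Nadia → 1
Wed 18:30 end Sana → 0
Thu 07:00 start Mei → 1
Thu 12:30 end Mei → 0
Fri 07:30 start Sofia → 1
Fri 14:00 start Rohan → 2
Fri 15:30 end Sofia → 1
Fri 18:30 end Rohan → 0
Peak is 2, at Wed 15:00 (Nadia, Sana).

2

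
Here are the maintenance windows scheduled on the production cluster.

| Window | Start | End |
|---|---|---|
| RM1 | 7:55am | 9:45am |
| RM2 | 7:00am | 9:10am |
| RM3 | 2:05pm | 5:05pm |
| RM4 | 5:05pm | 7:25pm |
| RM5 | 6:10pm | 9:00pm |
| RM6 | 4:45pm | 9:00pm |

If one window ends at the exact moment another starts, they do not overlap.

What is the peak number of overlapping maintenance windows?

3

Sweep the timeline, counting +1 at each start and −1 at each end (ends before starts at a tie):
7:00am start RM2 → 1
7:55am start RM1 → 2
9:10am end RM2 → 1
9:45am end RM1 → 0
2:05pm start RM3 → 1
4:45pm start RM6 → 2
5:05pm end RM3 → 1
5:05pm start RM4 → 2
6:10pm start RM5 → 3
7:25pm end RM4 → 2
9:00pm end RM5 → 1
9:00pm end RM6 → 0
Peak is 3, at 6:10pm (RM4, RM5, RM6).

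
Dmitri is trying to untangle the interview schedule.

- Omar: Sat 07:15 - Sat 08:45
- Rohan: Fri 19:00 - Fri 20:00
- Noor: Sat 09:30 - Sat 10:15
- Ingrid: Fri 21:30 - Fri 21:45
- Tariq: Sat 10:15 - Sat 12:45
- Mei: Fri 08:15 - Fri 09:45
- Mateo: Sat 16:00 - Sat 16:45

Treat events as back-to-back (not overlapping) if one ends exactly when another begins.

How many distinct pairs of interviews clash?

0

Check each pair: they overlap iff neither finishes before the other starts.
Sorted by start: Mei, Rohan, Ingrid, Omar, Noor, Tariq, Mateo.
Rohan starts after Mei ends, so nothing later overlaps Mei either.
Ingrid starts after Rohan ends, so nothing later overlaps Rohan either.
Omar starts after Ingrid ends, so nothing later overlaps Ingrid either.
Noor starts after Omar ends, so nothing later overlaps Omar either.
Tariq starts exactly when Noor ends (back-to-back, no overlap), so nothing later overlaps Noor either.
Mateo starts after Tariq ends.
No pair overlaps.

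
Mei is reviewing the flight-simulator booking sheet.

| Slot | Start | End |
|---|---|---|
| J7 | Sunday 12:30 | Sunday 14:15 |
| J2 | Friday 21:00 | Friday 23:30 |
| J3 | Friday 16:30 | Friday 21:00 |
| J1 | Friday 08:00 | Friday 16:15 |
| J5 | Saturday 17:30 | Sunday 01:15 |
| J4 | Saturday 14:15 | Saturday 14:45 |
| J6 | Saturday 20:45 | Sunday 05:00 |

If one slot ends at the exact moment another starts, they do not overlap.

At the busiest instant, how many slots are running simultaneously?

2

Walk through starts and ends in time order (an end at T is processed before a start at T):
Friday 08:00 start J1 → 1
Friday 16:15 end J1 → 0
Friday 16:30 start J3 → 1
Friday 21:00 end J3 → 0
Friday 21:00 start J2 → 1
Friday 23:30 end J2 → 0
Saturday 14:15 start J4 → 1
Saturday 14:45 end J4 → 0
Saturday 17:30 start J5 → 1
Saturday 20:45 start J6 → 2
Sunday 01:15 end J5 → 1
Sunday 05:00 end J6 → 0
Sunday 12:30 start J7 → 1
Sunday 14:15 end J7 → 0
Peak is 2, at Saturday 20:45 (J5, J6).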